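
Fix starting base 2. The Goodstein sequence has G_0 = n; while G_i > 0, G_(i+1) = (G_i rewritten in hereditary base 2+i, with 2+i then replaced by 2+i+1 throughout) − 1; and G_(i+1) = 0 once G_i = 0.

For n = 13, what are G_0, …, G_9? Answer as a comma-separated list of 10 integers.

base 2: 13 = 2^(2 + 1) + 2^2 + 1; at 3: 3^(3 + 1) + 3^3 + 1 = 109; next = 108
base 3: 108 = 3^(3 + 1) + 3^3; at 4: 4^(4 + 1) + 4^4 = 1280; next = 1279
base 4: 1279 = 4^(4 + 1) + 3·4^3 + 3·4^2 + 3·4 + 3; at 5: 5^(5 + 1) + 3·5^3 + 3·5^2 + 3·5 + 3 = 16093; next = 16092
base 5: 16092 = 5^(5 + 1) + 3·5^3 + 3·5^2 + 3·5 + 2; at 6: 6^(6 + 1) + 3·6^3 + 3·6^2 + 3·6 + 2 = 280712; next = 280711
base 6: 280711 = 6^(6 + 1) + 3·6^3 + 3·6^2 + 3·6 + 1; at 7: 7^(7 + 1) + 3·7^3 + 3·7^2 + 3·7 + 1 = 5765999; next = 5765998
base 7: 5765998 = 7^(7 + 1) + 3·7^3 + 3·7^2 + 3·7; at 8: 8^(8 + 1) + 3·8^3 + 3·8^2 + 3·8 = 134219480; next = 134219479
base 8: 134219479 = 8^(8 + 1) + 3·8^3 + 3·8^2 + 2·8 + 7; at 9: 9^(9 + 1) + 3·9^3 + 3·9^2 + 2·9 + 7 = 3486786856; next = 3486786855
base 9: 3486786855 = 9^(9 + 1) + 3·9^3 + 3·9^2 + 2·9 + 6; at 10: 10^(10 + 1) + 3·10^3 + 3·10^2 + 2·10 + 6 = 100000003326; next = 100000003325
base 10: 100000003325 = 10^(10 + 1) + 3·10^3 + 3·10^2 + 2·10 + 5; at 11: 11^(11 + 1) + 3·11^3 + 3·11^2 + 2·11 + 5 = 3138428381104; next = 3138428381103

13, 108, 1279, 16092, 280711, 5765998, 134219479, 3486786855, 100000003325, 3138428381103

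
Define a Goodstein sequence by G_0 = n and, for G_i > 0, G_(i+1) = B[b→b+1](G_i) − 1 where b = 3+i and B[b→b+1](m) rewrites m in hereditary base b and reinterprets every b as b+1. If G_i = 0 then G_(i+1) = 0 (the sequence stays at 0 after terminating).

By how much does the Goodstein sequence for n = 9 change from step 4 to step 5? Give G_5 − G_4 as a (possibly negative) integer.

(0) 9|_3 = 3^2 ↦ 4^2|_4 = 16 ⇒ 15
(1) 15|_4 = 3·4 + 3 ↦ 3·5 + 3|_5 = 18 ⇒ 17
(2) 17|_5 = 3·5 + 2 ↦ 3·6 + 2|_6 = 20 ⇒ 19
(3) 19|_6 = 3·6 + 1 ↦ 3·7 + 1|_7 = 22 ⇒ 21
(4) 21|_7 = 3·7 ↦ 3·8|_8 = 24 ⇒ 23

2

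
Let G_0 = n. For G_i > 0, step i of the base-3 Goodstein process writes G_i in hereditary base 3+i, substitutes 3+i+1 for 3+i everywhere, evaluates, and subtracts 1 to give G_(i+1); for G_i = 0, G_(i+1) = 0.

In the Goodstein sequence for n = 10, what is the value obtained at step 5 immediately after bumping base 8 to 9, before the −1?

i=0: 10 = 3^2 + 1 (b=3); 3→4: 4^2 + 1 = 17; 17−1 = 16
i=1: 16 = 4^2 (b=4); 4→5: 5^2 = 25; 25−1 = 24
i=2: 24 = 4·5 + 4 (b=5); 5→6: 4·6 + 4 = 28; 28−1 = 27
i=3: 27 = 4·6 + 3 (b=6); 6→7: 4·7 + 3 = 31; 31−1 = 30
i=4: 30 = 4·7 + 2 (b=7); 7→8: 4·8 + 2 = 34; 34−1 = 33

37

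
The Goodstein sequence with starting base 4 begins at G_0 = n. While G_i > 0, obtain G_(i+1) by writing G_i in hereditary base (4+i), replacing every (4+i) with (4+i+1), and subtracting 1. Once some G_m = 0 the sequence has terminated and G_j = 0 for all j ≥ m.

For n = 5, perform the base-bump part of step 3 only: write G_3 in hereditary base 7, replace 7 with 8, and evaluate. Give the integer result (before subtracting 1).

[0] 5 ≡ 4 + 1 (base 4). Lift 5: 6. −1: 5.
[1] 5 ≡ 5 (base 5). Lift 6: 6. −1: 5.
[2] 5 ≡ 5 (base 6). Lift 7: 5. −1: 4.
[3] 4 ≡ 4 (base 7). Lift 8: 4. −1: 3.

4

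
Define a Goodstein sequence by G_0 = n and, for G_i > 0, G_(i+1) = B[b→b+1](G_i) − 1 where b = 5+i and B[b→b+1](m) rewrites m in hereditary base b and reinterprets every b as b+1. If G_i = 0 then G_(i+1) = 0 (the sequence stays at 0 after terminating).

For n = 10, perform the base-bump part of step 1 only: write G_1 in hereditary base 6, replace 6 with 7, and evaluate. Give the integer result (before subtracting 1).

base 5: 10 = 2·5; at 6: 2·6 = 12; next = 11
base 6: 11 = 6 + 5; at 7: 7 + 5 = 12; next = 11

12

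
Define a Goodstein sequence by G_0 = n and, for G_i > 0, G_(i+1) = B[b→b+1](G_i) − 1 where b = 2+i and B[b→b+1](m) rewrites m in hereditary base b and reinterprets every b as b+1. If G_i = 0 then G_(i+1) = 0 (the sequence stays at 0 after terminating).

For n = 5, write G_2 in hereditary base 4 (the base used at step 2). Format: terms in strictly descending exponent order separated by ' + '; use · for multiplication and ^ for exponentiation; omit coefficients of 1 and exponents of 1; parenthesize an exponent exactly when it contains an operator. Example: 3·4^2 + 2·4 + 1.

i=0: 5 = 2^2 + 1 (b=2); 2→3: 3^3 + 1 = 28; 28−1 = 27
i=1: 27 = 3^3 (b=3); 3→4: 4^4 = 256; 256−1 = 255

3·4^3 + 3·4^2 + 3·4 + 3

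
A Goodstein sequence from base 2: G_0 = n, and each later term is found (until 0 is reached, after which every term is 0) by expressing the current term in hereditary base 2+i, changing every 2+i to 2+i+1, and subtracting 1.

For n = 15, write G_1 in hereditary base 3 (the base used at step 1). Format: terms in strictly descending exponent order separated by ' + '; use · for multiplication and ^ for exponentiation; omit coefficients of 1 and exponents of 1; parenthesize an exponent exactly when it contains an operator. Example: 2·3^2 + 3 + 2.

(0) 15|_2 = 2^(2 + 1) + 2^2 + 2 + 1 ↦ 3^(3 + 1) + 3^3 + 3 + 1|_3 = 112 ⇒ 111
(1) 111|_3 = 3^(3 + 1) + 3^3 + 3 ↦ 4^(4 + 1) + 4^4 + 4|_4 = 1284 ⇒ 1283

3^(3 + 1) + 3^3 + 3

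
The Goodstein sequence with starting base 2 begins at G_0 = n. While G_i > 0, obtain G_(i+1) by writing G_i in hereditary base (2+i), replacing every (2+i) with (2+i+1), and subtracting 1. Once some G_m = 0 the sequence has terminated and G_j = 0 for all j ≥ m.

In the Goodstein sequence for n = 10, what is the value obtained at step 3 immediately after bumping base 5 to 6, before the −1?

base 2: 10 = 2^(2 + 1) + 2; at 3: 3^(3 + 1) + 3 = 84; next = 83
base 3: 83 = 3^(3 + 1) + 2; at 4: 4^(4 + 1) + 2 = 1026; next = 1025
base 4: 1025 = 4^(4 + 1) + 1; at 5: 5^(5 + 1) + 1 = 15626; next = 15625

279936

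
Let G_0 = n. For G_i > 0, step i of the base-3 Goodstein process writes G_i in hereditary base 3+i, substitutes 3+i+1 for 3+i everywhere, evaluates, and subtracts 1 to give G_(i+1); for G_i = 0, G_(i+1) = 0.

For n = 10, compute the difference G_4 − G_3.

3

i=0: 10 = 3^2 + 1 (b=3); 3→4: 4^2 + 1 = 17; 17−1 = 16
i=1: 16 = 4^2 (b=4); 4→5: 5^2 = 25; 25−1 = 24
i=2: 24 = 4·5 + 4 (b=5); 5→6: 4·6 + 4 = 28; 28−1 = 27
i=3: 27 = 4·6 + 3 (b=6); 6→7: 4·7 + 3 = 31; 31−1 = 30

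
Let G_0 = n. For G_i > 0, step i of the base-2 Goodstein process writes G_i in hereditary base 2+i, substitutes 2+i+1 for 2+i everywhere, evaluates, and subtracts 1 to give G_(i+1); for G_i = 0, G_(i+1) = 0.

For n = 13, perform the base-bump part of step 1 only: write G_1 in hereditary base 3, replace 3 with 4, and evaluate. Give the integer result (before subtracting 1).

(0) 13|_2 = 2^(2 + 1) + 2^2 + 1 ↦ 3^(3 + 1) + 3^3 + 1|_3 = 109 ⇒ 108
(1) 108|_3 = 3^(3 + 1) + 3^3 ↦ 4^(4 + 1) + 4^4|_4 = 1280 ⇒ 1279

1280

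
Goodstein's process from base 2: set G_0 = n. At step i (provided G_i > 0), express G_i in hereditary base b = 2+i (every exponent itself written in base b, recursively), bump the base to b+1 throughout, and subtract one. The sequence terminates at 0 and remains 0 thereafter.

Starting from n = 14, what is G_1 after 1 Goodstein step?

110

step 0: 14 = 2^(2 + 1) + 2^2 + 2; sub 3 for 2: 3^(3 + 1) + 3^3 + 3; = 111; G_1 = 111−1 = 110
step 1: 110 = 3^(3 + 1) + 3^3 + 2; sub 4 for 3: 4^(4 + 1) + 4^4 + 2; = 1282; G_2 = 1282−1 = 1281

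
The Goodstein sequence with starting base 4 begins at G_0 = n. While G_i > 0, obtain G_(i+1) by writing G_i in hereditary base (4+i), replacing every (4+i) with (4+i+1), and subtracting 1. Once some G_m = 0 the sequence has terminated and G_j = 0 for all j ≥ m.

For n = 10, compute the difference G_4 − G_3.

G_0=10  [base 4] 2·4 + 2  →[4↦5]→  2·5 + 2 = 12  −1 ⇒ G_1=11
G_1=11  [base 5] 2·5 + 1  →[5↦6]→  2·6 + 1 = 13  −1 ⇒ G_2=12
G_2=12  [base 6] 2·6  →[6↦7]→  2·7 = 14  −1 ⇒ G_3=13
G_3=13  [base 7] 7 + 6  →[7↦8]→  8 + 6 = 14  −1 ⇒ G_4=13

0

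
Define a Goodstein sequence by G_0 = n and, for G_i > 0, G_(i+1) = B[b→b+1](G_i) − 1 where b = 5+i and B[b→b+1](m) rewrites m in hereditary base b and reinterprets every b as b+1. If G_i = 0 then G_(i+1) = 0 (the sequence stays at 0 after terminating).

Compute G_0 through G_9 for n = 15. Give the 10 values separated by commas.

(0) 15|_5 = 3·5 ↦ 3·6|_6 = 18 ⇒ 17
(1) 17|_6 = 2·6 + 5 ↦ 2·7 + 5|_7 = 19 ⇒ 18
(2) 18|_7 = 2·7 + 4 ↦ 2·8 + 4|_8 = 20 ⇒ 19
(3) 19|_8 = 2·8 + 3 ↦ 2·9 + 3|_9 = 21 ⇒ 20
(4) 20|_9 = 2·9 + 2 ↦ 2·10 + 2|_10 = 22 ⇒ 21
(5) 21|_10 = 2·10 + 1 ↦ 2·11 + 1|_11 = 23 ⇒ 22
(6) 22|_11 = 2·11 ↦ 2·12|_12 = 24 ⇒ 23
(7) 23|_12 = 12 + 11 ↦ 13 + 11|_13 = 24 ⇒ 23
(8) 23|_13 = 13 + 10 ↦ 14 + 10|_14 = 24 ⇒ 23

15, 17, 18, 19, 20, 21, 22, 23, 23, 23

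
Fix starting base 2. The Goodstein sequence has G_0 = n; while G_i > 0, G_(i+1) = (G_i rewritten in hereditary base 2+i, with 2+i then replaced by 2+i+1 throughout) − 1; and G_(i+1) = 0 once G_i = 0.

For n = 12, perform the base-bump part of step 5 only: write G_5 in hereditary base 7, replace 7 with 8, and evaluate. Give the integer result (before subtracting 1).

(0) 12|_2 = 2^(2 + 1) + 2^2 ↦ 3^(3 + 1) + 3^3|_3 = 108 ⇒ 107
(1) 107|_3 = 3^(3 + 1) + 2·3^2 + 2·3 + 2 ↦ 4^(4 + 1) + 2·4^2 + 2·4 + 2|_4 = 1066 ⇒ 1065
(2) 1065|_4 = 4^(4 + 1) + 2·4^2 + 2·4 + 1 ↦ 5^(5 + 1) + 2·5^2 + 2·5 + 1|_5 = 15686 ⇒ 15685
(3) 15685|_5 = 5^(5 + 1) + 2·5^2 + 2·5 ↦ 6^(6 + 1) + 2·6^2 + 2·6|_6 = 280020 ⇒ 280019
(4) 280019|_6 = 6^(6 + 1) + 2·6^2 + 6 + 5 ↦ 7^(7 + 1) + 2·7^2 + 7 + 5|_7 = 5764911 ⇒ 5764910
(5) 5764910|_7 = 7^(7 + 1) + 2·7^2 + 7 + 4 ↦ 8^(8 + 1) + 2·8^2 + 8 + 4|_8 = 134217868 ⇒ 134217867

134217868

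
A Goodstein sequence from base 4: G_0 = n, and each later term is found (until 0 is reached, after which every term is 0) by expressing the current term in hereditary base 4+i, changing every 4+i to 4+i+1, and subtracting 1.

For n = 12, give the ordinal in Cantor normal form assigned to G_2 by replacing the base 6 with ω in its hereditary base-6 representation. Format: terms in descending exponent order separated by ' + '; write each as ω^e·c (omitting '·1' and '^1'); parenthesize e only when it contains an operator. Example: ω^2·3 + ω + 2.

ω·2 + 3

G_0=12  [base 4] 3·4  →[4↦5]→  3·5 = 15  −1 ⇒ G_1=14
G_1=14  [base 5] 2·5 + 4  →[5↦6]→  2·6 + 4 = 16  −1 ⇒ G_2=15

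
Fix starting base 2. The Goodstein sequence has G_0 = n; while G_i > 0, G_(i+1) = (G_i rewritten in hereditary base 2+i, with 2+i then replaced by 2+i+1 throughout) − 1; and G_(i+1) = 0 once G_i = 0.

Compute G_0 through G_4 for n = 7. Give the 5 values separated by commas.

7, 30, 259, 3127, 46657

7 —HB2→ 2^2 + 2 + 1 —bump→ 3^3 + 3 + 1 = 31 —(−1)→ 30
30 —HB3→ 3^3 + 3 —bump→ 4^4 + 4 = 260 —(−1)→ 259
259 —HB4→ 4^4 + 3 —bump→ 5^5 + 3 = 3128 —(−1)→ 3127
3127 —HB5→ 5^5 + 2 —bump→ 6^6 + 2 = 46658 —(−1)→ 46657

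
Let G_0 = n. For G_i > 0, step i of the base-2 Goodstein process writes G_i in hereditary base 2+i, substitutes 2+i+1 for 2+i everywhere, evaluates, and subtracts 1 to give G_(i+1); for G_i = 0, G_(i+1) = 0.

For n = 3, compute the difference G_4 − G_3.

i=0: 3 = 2 + 1 (b=2); 2→3: 3 + 1 = 4; 4−1 = 3
i=1: 3 = 3 (b=3); 3→4: 4 = 4; 4−1 = 3
i=2: 3 = 3 (b=4); 4→5: 3 = 3; 3−1 = 2
i=3: 2 = 2 (b=5); 5→6: 2 = 2; 2−1 = 1

-1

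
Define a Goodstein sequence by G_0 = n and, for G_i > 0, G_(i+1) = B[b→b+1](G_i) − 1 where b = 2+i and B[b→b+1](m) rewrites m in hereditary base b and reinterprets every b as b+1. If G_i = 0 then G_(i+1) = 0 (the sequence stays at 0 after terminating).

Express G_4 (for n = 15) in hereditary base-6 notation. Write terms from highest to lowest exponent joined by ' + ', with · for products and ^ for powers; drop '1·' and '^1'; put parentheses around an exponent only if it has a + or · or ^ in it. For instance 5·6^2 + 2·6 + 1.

[0] 15 ≡ 2^(2 + 1) + 2^2 + 2 + 1 (base 2). Lift 3: 112. −1: 111.
[1] 111 ≡ 3^(3 + 1) + 3^3 + 3 (base 3). Lift 4: 1284. −1: 1283.
[2] 1283 ≡ 4^(4 + 1) + 4^4 + 3 (base 4). Lift 5: 18753. −1: 18752.
[3] 18752 ≡ 5^(5 + 1) + 5^5 + 2 (base 5). Lift 6: 326594. −1: 326593.
[4] 326593 ≡ 6^(6 + 1) + 6^6 + 1 (base 6). Lift 7: 6588345. −1: 6588344.

6^(6 + 1) + 6^6 + 1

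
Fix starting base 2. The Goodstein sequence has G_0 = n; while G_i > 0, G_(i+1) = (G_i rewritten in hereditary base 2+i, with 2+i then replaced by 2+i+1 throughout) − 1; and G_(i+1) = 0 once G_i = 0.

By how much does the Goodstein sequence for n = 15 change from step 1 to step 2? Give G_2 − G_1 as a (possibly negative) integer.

G_0=15  [base 2] 2^(2 + 1) + 2^2 + 2 + 1  →[2↦3]→  3^(3 + 1) + 3^3 + 3 + 1 = 112  −1 ⇒ G_1=111
G_1=111  [base 3] 3^(3 + 1) + 3^3 + 3  →[3↦4]→  4^(4 + 1) + 4^4 + 4 = 1284  −1 ⇒ G_2=1283

1172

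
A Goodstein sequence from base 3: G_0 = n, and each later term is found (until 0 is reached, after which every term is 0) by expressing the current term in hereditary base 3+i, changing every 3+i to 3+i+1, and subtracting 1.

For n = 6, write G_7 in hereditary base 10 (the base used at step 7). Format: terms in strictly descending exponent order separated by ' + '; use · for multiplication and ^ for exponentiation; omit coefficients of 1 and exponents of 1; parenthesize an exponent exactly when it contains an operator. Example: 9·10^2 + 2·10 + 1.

step 0: 6 = 2·3; sub 4 for 3: 2·4; = 8; G_1 = 8−1 = 7
step 1: 7 = 4 + 3; sub 5 for 4: 5 + 3; = 8; G_2 = 8−1 = 7
step 2: 7 = 5 + 2; sub 6 for 5: 6 + 2; = 8; G_3 = 8−1 = 7
step 3: 7 = 6 + 1; sub 7 for 6: 7 + 1; = 8; G_4 = 8−1 = 7
step 4: 7 = 7; sub 8 for 7: 8; = 8; G_5 = 8−1 = 7
step 5: 7 = 7; sub 9 for 8: 7; = 7; G_6 = 7−1 = 6
step 6: 6 = 6; sub 10 for 9: 6; = 6; G_7 = 6−1 = 5
step 7: 5 = 5; sub 11 for 10: 5; = 5; G_8 = 5−1 = 4

5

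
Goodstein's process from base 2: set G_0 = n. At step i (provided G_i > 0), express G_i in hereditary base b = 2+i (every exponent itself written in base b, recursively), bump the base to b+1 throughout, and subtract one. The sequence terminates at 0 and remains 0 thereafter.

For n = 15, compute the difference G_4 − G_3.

307841

G_0 = 15. HB_2(15) = 2^(2 + 1) + 2^2 + 2 + 1. Bump = 112. G_1 = 111.
G_1 = 111. HB_3(111) = 3^(3 + 1) + 3^3 + 3. Bump = 1284. G_2 = 1283.
G_2 = 1283. HB_4(1283) = 4^(4 + 1) + 4^4 + 3. Bump = 18753. G_3 = 18752.
G_3 = 18752. HB_5(18752) = 5^(5 + 1) + 5^5 + 2. Bump = 326594. G_4 = 326593.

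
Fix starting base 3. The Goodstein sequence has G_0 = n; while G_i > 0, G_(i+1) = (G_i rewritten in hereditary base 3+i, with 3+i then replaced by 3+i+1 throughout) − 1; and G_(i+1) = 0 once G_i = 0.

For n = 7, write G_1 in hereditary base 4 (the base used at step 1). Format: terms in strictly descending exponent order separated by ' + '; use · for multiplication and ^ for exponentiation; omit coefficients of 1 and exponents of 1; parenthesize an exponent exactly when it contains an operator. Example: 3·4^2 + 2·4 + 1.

2·4

G_0=7  [base 3] 2·3 + 1  →[3↦4]→  2·4 + 1 = 9  −1 ⇒ G_1=8
G_1=8  [base 4] 2·4  →[4↦5]→  2·5 = 10  −1 ⇒ G_2=9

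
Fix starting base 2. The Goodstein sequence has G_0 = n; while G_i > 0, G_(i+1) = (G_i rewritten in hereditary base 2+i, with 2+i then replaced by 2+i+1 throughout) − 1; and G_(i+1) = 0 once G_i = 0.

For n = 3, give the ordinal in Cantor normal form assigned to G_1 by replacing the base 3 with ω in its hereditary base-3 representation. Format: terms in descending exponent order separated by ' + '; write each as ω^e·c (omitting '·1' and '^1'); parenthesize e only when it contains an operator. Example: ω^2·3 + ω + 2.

ω

step 0: 3 = 2 + 1; sub 3 for 2: 3 + 1; = 4; G_1 = 4−1 = 3
step 1: 3 = 3; sub 4 for 3: 4; = 4; G_2 = 4−1 = 3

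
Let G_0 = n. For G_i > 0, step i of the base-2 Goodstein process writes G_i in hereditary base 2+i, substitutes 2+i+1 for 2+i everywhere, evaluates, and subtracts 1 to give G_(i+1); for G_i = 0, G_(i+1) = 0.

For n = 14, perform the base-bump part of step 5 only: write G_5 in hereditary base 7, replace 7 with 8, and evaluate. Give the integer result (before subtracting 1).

step 0: 14 = 2^(2 + 1) + 2^2 + 2; sub 3 for 2: 3^(3 + 1) + 3^3 + 3; = 111; G_1 = 111−1 = 110
step 1: 110 = 3^(3 + 1) + 3^3 + 2; sub 4 for 3: 4^(4 + 1) + 4^4 + 2; = 1282; G_2 = 1282−1 = 1281
step 2: 1281 = 4^(4 + 1) + 4^4 + 1; sub 5 for 4: 5^(5 + 1) + 5^5 + 1; = 18751; G_3 = 18751−1 = 18750
step 3: 18750 = 5^(5 + 1) + 5^5; sub 6 for 5: 6^(6 + 1) + 6^6; = 326592; G_4 = 326592−1 = 326591
step 4: 326591 = 6^(6 + 1) + 5·6^5 + 5·6^4 + 5·6^3 + 5·6^2 + 5·6 + 5; sub 7 for 6: 7^(7 + 1) + 5·7^5 + 5·7^4 + 5·7^3 + 5·7^2 + 5·7 + 5; = 5862841; G_5 = 5862841−1 = 5862840
step 5: 5862840 = 7^(7 + 1) + 5·7^5 + 5·7^4 + 5·7^3 + 5·7^2 + 5·7 + 4; sub 8 for 7: 8^(8 + 1) + 5·8^5 + 5·8^4 + 5·8^3 + 5·8^2 + 5·8 + 4; = 134404972; G_6 = 134404972−1 = 134404971

134404972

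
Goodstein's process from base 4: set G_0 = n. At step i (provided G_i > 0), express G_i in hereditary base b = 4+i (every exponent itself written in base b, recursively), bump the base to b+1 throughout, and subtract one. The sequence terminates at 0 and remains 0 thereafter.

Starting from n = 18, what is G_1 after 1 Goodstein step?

step 0: 18 = 4^2 + 2; sub 5 for 4: 5^2 + 2; = 27; G_1 = 27−1 = 26
step 1: 26 = 5^2 + 1; sub 6 for 5: 6^2 + 1; = 37; G_2 = 37−1 = 36

26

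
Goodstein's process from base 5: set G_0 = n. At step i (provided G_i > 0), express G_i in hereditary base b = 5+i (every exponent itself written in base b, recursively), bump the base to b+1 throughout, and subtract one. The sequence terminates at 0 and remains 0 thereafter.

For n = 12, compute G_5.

i=0: 12 = 2·5 + 2 (b=5); 5→6: 2·6 + 2 = 14; 14−1 = 13
i=1: 13 = 2·6 + 1 (b=6); 6→7: 2·7 + 1 = 15; 15−1 = 14
i=2: 14 = 2·7 (b=7); 7→8: 2·8 = 16; 16−1 = 15
i=3: 15 = 8 + 7 (b=8); 8→9: 9 + 7 = 16; 16−1 = 15
i=4: 15 = 9 + 6 (b=9); 9→10: 10 + 6 = 16; 16−1 = 15
i=5: 15 = 10 + 5 (b=10); 10→11: 11 + 5 = 16; 16−1 = 15

15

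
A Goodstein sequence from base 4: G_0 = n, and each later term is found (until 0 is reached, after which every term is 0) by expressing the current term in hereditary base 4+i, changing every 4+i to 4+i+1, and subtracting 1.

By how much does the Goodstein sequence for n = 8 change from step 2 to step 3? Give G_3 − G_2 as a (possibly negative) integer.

0

[0] 8 ≡ 2·4 (base 4). Lift 5: 10. −1: 9.
[1] 9 ≡ 5 + 4 (base 5). Lift 6: 10. −1: 9.
[2] 9 ≡ 6 + 3 (base 6). Lift 7: 10. −1: 9.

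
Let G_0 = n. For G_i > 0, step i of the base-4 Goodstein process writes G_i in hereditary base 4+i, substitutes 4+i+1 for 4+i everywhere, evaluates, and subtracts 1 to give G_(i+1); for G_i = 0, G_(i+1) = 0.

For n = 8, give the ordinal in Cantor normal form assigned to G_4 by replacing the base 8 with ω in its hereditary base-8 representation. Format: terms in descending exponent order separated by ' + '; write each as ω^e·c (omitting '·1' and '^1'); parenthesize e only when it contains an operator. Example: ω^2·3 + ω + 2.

ω + 1

i=0: 8 = 2·4 (b=4); 4→5: 2·5 = 10; 10−1 = 9
i=1: 9 = 5 + 4 (b=5); 5→6: 6 + 4 = 10; 10−1 = 9
i=2: 9 = 6 + 3 (b=6); 6→7: 7 + 3 = 10; 10−1 = 9
i=3: 9 = 7 + 2 (b=7); 7→8: 8 + 2 = 10; 10−1 = 9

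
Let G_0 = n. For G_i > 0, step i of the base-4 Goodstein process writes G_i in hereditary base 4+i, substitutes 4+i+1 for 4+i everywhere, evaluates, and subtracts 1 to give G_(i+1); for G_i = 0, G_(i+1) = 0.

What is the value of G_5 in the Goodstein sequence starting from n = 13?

[0] 13 ≡ 3·4 + 1 (base 4). Lift 5: 16. −1: 15.
[1] 15 ≡ 3·5 (base 5). Lift 6: 18. −1: 17.
[2] 17 ≡ 2·6 + 5 (base 6). Lift 7: 19. −1: 18.
[3] 18 ≡ 2·7 + 4 (base 7). Lift 8: 20. −1: 19.
[4] 19 ≡ 2·8 + 3 (base 8). Lift 9: 21. −1: 20.
[5] 20 ≡ 2·9 + 2 (base 9). Lift 10: 22. −1: 21.

20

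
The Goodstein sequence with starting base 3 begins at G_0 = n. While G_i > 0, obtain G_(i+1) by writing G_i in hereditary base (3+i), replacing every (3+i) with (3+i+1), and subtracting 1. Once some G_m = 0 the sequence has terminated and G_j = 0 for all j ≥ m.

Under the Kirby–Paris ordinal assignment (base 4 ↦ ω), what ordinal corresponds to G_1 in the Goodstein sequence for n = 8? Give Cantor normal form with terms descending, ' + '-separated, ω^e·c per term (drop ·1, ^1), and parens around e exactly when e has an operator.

ω·2 + 1

G_0=8  [base 3] 2·3 + 2  →[3↦4]→  2·4 + 2 = 10  −1 ⇒ G_1=9
G_1=9  [base 4] 2·4 + 1  →[4↦5]→  2·5 + 1 = 11  −1 ⇒ G_2=10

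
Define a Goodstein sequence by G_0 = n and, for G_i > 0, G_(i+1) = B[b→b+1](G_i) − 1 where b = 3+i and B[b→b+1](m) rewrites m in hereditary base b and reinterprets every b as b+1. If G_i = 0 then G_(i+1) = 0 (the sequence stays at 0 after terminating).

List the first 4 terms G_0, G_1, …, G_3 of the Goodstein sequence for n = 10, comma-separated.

10, 16, 24, 27

[0] 10 ≡ 3^2 + 1 (base 3). Lift 4: 17. −1: 16.
[1] 16 ≡ 4^2 (base 4). Lift 5: 25. −1: 24.
[2] 24 ≡ 4·5 + 4 (base 5). Lift 6: 28. −1: 27.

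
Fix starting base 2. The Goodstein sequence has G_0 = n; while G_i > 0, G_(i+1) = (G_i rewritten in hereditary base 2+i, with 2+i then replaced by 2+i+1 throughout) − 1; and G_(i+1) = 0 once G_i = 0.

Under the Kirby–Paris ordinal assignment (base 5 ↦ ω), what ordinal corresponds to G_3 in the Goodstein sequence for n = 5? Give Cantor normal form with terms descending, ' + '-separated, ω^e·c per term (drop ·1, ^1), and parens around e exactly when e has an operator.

ω^3·3 + ω^2·3 + ω·3 + 2

G_0=5  [base 2] 2^2 + 1  →[2↦3]→  3^3 + 1 = 28  −1 ⇒ G_1=27
G_1=27  [base 3] 3^3  →[3↦4]→  4^4 = 256  −1 ⇒ G_2=255
G_2=255  [base 4] 3·4^3 + 3·4^2 + 3·4 + 3  →[4↦5]→  3·5^3 + 3·5^2 + 3·5 + 3 = 468  −1 ⇒ G_3=467
G_3=467  [base 5] 3·5^3 + 3·5^2 + 3·5 + 2  →[5↦6]→  3·6^3 + 3·6^2 + 3·6 + 2 = 776  −1 ⇒ G_4=775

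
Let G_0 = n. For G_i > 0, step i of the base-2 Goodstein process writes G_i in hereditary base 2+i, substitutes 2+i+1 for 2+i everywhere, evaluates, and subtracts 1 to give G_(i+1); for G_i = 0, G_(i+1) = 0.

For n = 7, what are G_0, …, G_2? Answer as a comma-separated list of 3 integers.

7, 30, 259

i=0: 7 = 2^2 + 2 + 1 (b=2); 2→3: 3^3 + 3 + 1 = 31; 31−1 = 30
i=1: 30 = 3^3 + 3 (b=3); 3→4: 4^4 + 4 = 260; 260−1 = 259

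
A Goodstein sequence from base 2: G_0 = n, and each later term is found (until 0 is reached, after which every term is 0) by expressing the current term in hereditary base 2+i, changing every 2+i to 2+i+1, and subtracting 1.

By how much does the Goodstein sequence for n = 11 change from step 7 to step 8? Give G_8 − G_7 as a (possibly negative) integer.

67328168473

step 0: 11 = 2^(2 + 1) + 2 + 1; sub 3 for 2: 3^(3 + 1) + 3 + 1; = 85; G_1 = 85−1 = 84
step 1: 84 = 3^(3 + 1) + 3; sub 4 for 3: 4^(4 + 1) + 4; = 1028; G_2 = 1028−1 = 1027
step 2: 1027 = 4^(4 + 1) + 3; sub 5 for 4: 5^(5 + 1) + 3; = 15628; G_3 = 15628−1 = 15627
step 3: 15627 = 5^(5 + 1) + 2; sub 6 for 5: 6^(6 + 1) + 2; = 279938; G_4 = 279938−1 = 279937
step 4: 279937 = 6^(6 + 1) + 1; sub 7 for 6: 7^(7 + 1) + 1; = 5764802; G_5 = 5764802−1 = 5764801
step 5: 5764801 = 7^(7 + 1); sub 8 for 7: 8^(8 + 1); = 134217728; G_6 = 134217728−1 = 134217727
step 6: 134217727 = 7·8^8 + 7·8^7 + 7·8^6 + 7·8^5 + 7·8^4 + 7·8^3 + 7·8^2 + 7·8 + 7; sub 9 for 8: 7·9^9 + 7·9^7 + 7·9^6 + 7·9^5 + 7·9^4 + 7·9^3 + 7·9^2 + 7·9 + 7; = 2749609303; G_7 = 2749609303−1 = 2749609302
step 7: 2749609302 = 7·9^9 + 7·9^7 + 7·9^6 + 7·9^5 + 7·9^4 + 7·9^3 + 7·9^2 + 7·9 + 6; sub 10 for 9: 7·10^10 + 7·10^7 + 7·10^6 + 7·10^5 + 7·10^4 + 7·10^3 + 7·10^2 + 7·10 + 6; = 70077777776; G_8 = 70077777776−1 = 70077777775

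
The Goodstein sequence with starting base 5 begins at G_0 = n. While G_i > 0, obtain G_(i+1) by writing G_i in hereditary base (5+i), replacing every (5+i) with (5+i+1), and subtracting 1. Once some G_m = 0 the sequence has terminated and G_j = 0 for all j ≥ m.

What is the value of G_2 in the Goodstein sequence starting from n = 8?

i=0: 8 = 5 + 3 (b=5); 5→6: 6 + 3 = 9; 9−1 = 8
i=1: 8 = 6 + 2 (b=6); 6→7: 7 + 2 = 9; 9−1 = 8
i=2: 8 = 7 + 1 (b=7); 7→8: 8 + 1 = 9; 9−1 = 8

8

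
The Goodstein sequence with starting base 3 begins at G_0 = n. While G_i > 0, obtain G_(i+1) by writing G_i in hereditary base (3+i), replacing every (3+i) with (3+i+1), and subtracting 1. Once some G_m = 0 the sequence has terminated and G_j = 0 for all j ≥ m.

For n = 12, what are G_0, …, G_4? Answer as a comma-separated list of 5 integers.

G_0=12  [base 3] 3^2 + 3  →[3↦4]→  4^2 + 4 = 20  −1 ⇒ G_1=19
G_1=19  [base 4] 4^2 + 3  →[4↦5]→  5^2 + 3 = 28  −1 ⇒ G_2=27
G_2=27  [base 5] 5^2 + 2  →[5↦6]→  6^2 + 2 = 38  −1 ⇒ G_3=37
G_3=37  [base 6] 6^2 + 1  →[6↦7]→  7^2 + 1 = 50  −1 ⇒ G_4=49

12, 19, 27, 37, 49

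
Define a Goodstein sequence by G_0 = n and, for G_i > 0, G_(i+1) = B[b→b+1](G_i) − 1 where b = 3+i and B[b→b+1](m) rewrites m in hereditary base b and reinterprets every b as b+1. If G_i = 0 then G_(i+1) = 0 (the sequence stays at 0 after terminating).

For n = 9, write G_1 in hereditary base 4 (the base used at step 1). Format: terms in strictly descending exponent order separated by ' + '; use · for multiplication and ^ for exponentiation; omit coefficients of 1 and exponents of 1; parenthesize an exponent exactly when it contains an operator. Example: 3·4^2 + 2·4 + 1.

3·4 + 3

G_0=9  [base 3] 3^2  →[3↦4]→  4^2 = 16  −1 ⇒ G_1=15
G_1=15  [base 4] 3·4 + 3  →[4↦5]→  3·5 + 3 = 18  −1 ⇒ G_2=17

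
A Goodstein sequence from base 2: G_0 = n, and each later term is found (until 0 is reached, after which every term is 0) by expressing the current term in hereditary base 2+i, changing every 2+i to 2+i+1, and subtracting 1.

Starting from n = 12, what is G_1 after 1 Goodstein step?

12 —HB2→ 2^(2 + 1) + 2^2 —bump→ 3^(3 + 1) + 3^3 = 108 —(−1)→ 107
107 —HB3→ 3^(3 + 1) + 2·3^2 + 2·3 + 2 —bump→ 4^(4 + 1) + 2·4^2 + 2·4 + 2 = 1066 —(−1)→ 1065

107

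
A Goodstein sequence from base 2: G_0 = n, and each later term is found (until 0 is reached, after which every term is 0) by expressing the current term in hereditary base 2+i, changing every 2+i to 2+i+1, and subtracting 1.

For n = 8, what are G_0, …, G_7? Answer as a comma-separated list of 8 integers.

8, 80, 553, 6310, 93395, 1647195, 33554571, 774841151

(0) 8|_2 = 2^(2 + 1) ↦ 3^(3 + 1)|_3 = 81 ⇒ 80
(1) 80|_3 = 2·3^3 + 2·3^2 + 2·3 + 2 ↦ 2·4^4 + 2·4^2 + 2·4 + 2|_4 = 554 ⇒ 553
(2) 553|_4 = 2·4^4 + 2·4^2 + 2·4 + 1 ↦ 2·5^5 + 2·5^2 + 2·5 + 1|_5 = 6311 ⇒ 6310
(3) 6310|_5 = 2·5^5 + 2·5^2 + 2·5 ↦ 2·6^6 + 2·6^2 + 2·6|_6 = 93396 ⇒ 93395
(4) 93395|_6 = 2·6^6 + 2·6^2 + 6 + 5 ↦ 2·7^7 + 2·7^2 + 7 + 5|_7 = 1647196 ⇒ 1647195
(5) 1647195|_7 = 2·7^7 + 2·7^2 + 7 + 4 ↦ 2·8^8 + 2·8^2 + 8 + 4|_8 = 33554572 ⇒ 33554571
(6) 33554571|_8 = 2·8^8 + 2·8^2 + 8 + 3 ↦ 2·9^9 + 2·9^2 + 9 + 3|_9 = 774841152 ⇒ 774841151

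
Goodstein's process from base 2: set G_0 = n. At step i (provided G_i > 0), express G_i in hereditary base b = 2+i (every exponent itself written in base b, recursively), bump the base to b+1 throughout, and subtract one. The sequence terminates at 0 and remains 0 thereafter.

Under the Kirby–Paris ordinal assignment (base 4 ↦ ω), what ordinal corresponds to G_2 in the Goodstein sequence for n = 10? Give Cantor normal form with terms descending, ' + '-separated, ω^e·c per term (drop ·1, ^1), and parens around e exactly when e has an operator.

G_0=10  [base 2] 2^(2 + 1) + 2  →[2↦3]→  3^(3 + 1) + 3 = 84  −1 ⇒ G_1=83
G_1=83  [base 3] 3^(3 + 1) + 2  →[3↦4]→  4^(4 + 1) + 2 = 1026  −1 ⇒ G_2=1025
G_2=1025  [base 4] 4^(4 + 1) + 1  →[4↦5]→  5^(5 + 1) + 1 = 15626  −1 ⇒ G_3=15625

ω^(ω + 1) + 1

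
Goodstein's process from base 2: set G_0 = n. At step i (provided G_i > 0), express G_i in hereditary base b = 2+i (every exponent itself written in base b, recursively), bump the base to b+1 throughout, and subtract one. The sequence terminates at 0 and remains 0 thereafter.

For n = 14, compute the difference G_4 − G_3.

G_0=14  [base 2] 2^(2 + 1) + 2^2 + 2  →[2↦3]→  3^(3 + 1) + 3^3 + 3 = 111  −1 ⇒ G_1=110
G_1=110  [base 3] 3^(3 + 1) + 3^3 + 2  →[3↦4]→  4^(4 + 1) + 4^4 + 2 = 1282  −1 ⇒ G_2=1281
G_2=1281  [base 4] 4^(4 + 1) + 4^4 + 1  →[4↦5]→  5^(5 + 1) + 5^5 + 1 = 18751  −1 ⇒ G_3=18750
G_3=18750  [base 5] 5^(5 + 1) + 5^5  →[5↦6]→  6^(6 + 1) + 6^6 = 326592  −1 ⇒ G_4=326591

307841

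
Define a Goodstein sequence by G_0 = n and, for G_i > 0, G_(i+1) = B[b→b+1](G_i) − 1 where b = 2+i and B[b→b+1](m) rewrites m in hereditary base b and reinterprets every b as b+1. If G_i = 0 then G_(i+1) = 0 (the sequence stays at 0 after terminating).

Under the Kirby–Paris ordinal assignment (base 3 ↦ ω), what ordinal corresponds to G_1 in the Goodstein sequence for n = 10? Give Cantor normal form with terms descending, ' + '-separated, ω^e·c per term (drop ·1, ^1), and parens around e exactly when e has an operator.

ω^(ω + 1) + 2

10 —HB2→ 2^(2 + 1) + 2 —bump→ 3^(3 + 1) + 3 = 84 —(−1)→ 83
83 —HB3→ 3^(3 + 1) + 2 —bump→ 4^(4 + 1) + 2 = 1026 —(−1)→ 1025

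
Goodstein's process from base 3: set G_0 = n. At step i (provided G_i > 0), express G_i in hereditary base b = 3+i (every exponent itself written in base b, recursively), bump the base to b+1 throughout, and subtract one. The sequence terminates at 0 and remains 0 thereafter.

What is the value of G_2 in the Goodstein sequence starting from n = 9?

base 3: 9 = 3^2; at 4: 4^2 = 16; next = 15
base 4: 15 = 3·4 + 3; at 5: 3·5 + 3 = 18; next = 17
base 5: 17 = 3·5 + 2; at 6: 3·6 + 2 = 20; next = 19

17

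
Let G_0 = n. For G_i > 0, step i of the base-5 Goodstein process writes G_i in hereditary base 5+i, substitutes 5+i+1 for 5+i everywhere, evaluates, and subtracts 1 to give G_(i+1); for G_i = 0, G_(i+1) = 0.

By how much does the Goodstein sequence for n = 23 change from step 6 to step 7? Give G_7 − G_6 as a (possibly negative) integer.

2

(0) 23|_5 = 4·5 + 3 ↦ 4·6 + 3|_6 = 27 ⇒ 26
(1) 26|_6 = 4·6 + 2 ↦ 4·7 + 2|_7 = 30 ⇒ 29
(2) 29|_7 = 4·7 + 1 ↦ 4·8 + 1|_8 = 33 ⇒ 32
(3) 32|_8 = 4·8 ↦ 4·9|_9 = 36 ⇒ 35
(4) 35|_9 = 3·9 + 8 ↦ 3·10 + 8|_10 = 38 ⇒ 37
(5) 37|_10 = 3·10 + 7 ↦ 3·11 + 7|_11 = 40 ⇒ 39
(6) 39|_11 = 3·11 + 6 ↦ 3·12 + 6|_12 = 42 ⇒ 41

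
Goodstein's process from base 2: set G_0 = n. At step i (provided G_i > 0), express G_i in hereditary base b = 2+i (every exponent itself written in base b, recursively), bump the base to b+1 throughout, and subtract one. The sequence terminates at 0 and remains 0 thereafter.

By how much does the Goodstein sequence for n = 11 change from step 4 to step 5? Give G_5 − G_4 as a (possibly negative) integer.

5484864

step 0: 11 = 2^(2 + 1) + 2 + 1; sub 3 for 2: 3^(3 + 1) + 3 + 1; = 85; G_1 = 85−1 = 84
step 1: 84 = 3^(3 + 1) + 3; sub 4 for 3: 4^(4 + 1) + 4; = 1028; G_2 = 1028−1 = 1027
step 2: 1027 = 4^(4 + 1) + 3; sub 5 for 4: 5^(5 + 1) + 3; = 15628; G_3 = 15628−1 = 15627
step 3: 15627 = 5^(5 + 1) + 2; sub 6 for 5: 6^(6 + 1) + 2; = 279938; G_4 = 279938−1 = 279937
step 4: 279937 = 6^(6 + 1) + 1; sub 7 for 6: 7^(7 + 1) + 1; = 5764802; G_5 = 5764802−1 = 5764801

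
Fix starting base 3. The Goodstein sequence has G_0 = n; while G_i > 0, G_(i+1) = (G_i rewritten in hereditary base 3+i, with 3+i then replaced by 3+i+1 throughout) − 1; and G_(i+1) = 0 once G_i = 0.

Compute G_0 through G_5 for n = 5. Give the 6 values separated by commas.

5, 5, 5, 5, 4, 3

G_0=5  [base 3] 3 + 2  →[3↦4]→  4 + 2 = 6  −1 ⇒ G_1=5
G_1=5  [base 4] 4 + 1  →[4↦5]→  5 + 1 = 6  −1 ⇒ G_2=5
G_2=5  [base 5] 5  →[5↦6]→  6 = 6  −1 ⇒ G_3=5
G_3=5  [base 6] 5  →[6↦7]→  5 = 5  −1 ⇒ G_4=4
G_4=4  [base 7] 4  →[7↦8]→  4 = 4  −1 ⇒ G_5=3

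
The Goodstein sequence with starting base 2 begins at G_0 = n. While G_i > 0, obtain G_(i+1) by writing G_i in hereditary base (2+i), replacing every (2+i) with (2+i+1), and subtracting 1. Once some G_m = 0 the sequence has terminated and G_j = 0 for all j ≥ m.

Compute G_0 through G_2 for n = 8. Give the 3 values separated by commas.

8, 80, 553

G_0 = 8. HB_2(8) = 2^(2 + 1). Bump = 81. G_1 = 80.
G_1 = 80. HB_3(80) = 2·3^3 + 2·3^2 + 2·3 + 2. Bump = 554. G_2 = 553.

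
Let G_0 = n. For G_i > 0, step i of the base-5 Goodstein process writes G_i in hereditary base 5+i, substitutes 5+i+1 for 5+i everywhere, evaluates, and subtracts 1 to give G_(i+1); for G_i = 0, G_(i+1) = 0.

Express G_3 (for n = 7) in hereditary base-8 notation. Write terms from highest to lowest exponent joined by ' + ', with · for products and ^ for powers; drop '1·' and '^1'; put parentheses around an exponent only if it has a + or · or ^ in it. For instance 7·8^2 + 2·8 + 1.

7

[0] 7 ≡ 5 + 2 (base 5). Lift 6: 8. −1: 7.
[1] 7 ≡ 6 + 1 (base 6). Lift 7: 8. −1: 7.
[2] 7 ≡ 7 (base 7). Lift 8: 8. −1: 7.
[3] 7 ≡ 7 (base 8). Lift 9: 7. −1: 6.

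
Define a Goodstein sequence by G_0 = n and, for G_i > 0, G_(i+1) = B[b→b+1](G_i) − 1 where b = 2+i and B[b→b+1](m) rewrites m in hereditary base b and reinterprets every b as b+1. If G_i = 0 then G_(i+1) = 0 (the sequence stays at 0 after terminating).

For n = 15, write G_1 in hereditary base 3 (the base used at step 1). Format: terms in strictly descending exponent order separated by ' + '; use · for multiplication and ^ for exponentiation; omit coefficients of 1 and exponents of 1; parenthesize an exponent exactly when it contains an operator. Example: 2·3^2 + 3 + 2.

3^(3 + 1) + 3^3 + 3

[0] 15 ≡ 2^(2 + 1) + 2^2 + 2 + 1 (base 2). Lift 3: 112. −1: 111.
[1] 111 ≡ 3^(3 + 1) + 3^3 + 3 (base 3). Lift 4: 1284. −1: 1283.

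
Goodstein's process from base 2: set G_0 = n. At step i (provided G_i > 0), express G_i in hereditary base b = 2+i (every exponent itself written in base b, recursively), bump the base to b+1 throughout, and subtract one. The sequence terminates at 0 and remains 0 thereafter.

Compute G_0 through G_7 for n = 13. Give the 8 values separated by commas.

13, 108, 1279, 16092, 280711, 5765998, 134219479, 3486786855

step 0: 13 = 2^(2 + 1) + 2^2 + 1; sub 3 for 2: 3^(3 + 1) + 3^3 + 1; = 109; G_1 = 109−1 = 108
step 1: 108 = 3^(3 + 1) + 3^3; sub 4 for 3: 4^(4 + 1) + 4^4; = 1280; G_2 = 1280−1 = 1279
step 2: 1279 = 4^(4 + 1) + 3·4^3 + 3·4^2 + 3·4 + 3; sub 5 for 4: 5^(5 + 1) + 3·5^3 + 3·5^2 + 3·5 + 3; = 16093; G_3 = 16093−1 = 16092
step 3: 16092 = 5^(5 + 1) + 3·5^3 + 3·5^2 + 3·5 + 2; sub 6 for 5: 6^(6 + 1) + 3·6^3 + 3·6^2 + 3·6 + 2; = 280712; G_4 = 280712−1 = 280711
step 4: 280711 = 6^(6 + 1) + 3·6^3 + 3·6^2 + 3·6 + 1; sub 7 for 6: 7^(7 + 1) + 3·7^3 + 3·7^2 + 3·7 + 1; = 5765999; G_5 = 5765999−1 = 5765998
step 5: 5765998 = 7^(7 + 1) + 3·7^3 + 3·7^2 + 3·7; sub 8 for 7: 8^(8 + 1) + 3·8^3 + 3·8^2 + 3·8; = 134219480; G_6 = 134219480−1 = 134219479
step 6: 134219479 = 8^(8 + 1) + 3·8^3 + 3·8^2 + 2·8 + 7; sub 9 for 8: 9^(9 + 1) + 3·9^3 + 3·9^2 + 2·9 + 7; = 3486786856; G_7 = 3486786856−1 = 3486786855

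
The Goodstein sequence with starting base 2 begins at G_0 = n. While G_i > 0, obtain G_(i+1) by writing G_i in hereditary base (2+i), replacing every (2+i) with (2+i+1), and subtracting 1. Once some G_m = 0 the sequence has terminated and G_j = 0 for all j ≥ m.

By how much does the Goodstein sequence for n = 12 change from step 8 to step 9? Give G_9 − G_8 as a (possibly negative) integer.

base 2: 12 = 2^(2 + 1) + 2^2; at 3: 3^(3 + 1) + 3^3 = 108; next = 107
base 3: 107 = 3^(3 + 1) + 2·3^2 + 2·3 + 2; at 4: 4^(4 + 1) + 2·4^2 + 2·4 + 2 = 1066; next = 1065
base 4: 1065 = 4^(4 + 1) + 2·4^2 + 2·4 + 1; at 5: 5^(5 + 1) + 2·5^2 + 2·5 + 1 = 15686; next = 15685
base 5: 15685 = 5^(5 + 1) + 2·5^2 + 2·5; at 6: 6^(6 + 1) + 2·6^2 + 2·6 = 280020; next = 280019
base 6: 280019 = 6^(6 + 1) + 2·6^2 + 6 + 5; at 7: 7^(7 + 1) + 2·7^2 + 7 + 5 = 5764911; next = 5764910
base 7: 5764910 = 7^(7 + 1) + 2·7^2 + 7 + 4; at 8: 8^(8 + 1) + 2·8^2 + 8 + 4 = 134217868; next = 134217867
base 8: 134217867 = 8^(8 + 1) + 2·8^2 + 8 + 3; at 9: 9^(9 + 1) + 2·9^2 + 9 + 3 = 3486784575; next = 3486784574
base 9: 3486784574 = 9^(9 + 1) + 2·9^2 + 9 + 2; at 10: 10^(10 + 1) + 2·10^2 + 10 + 2 = 100000000212; next = 100000000211
base 10: 100000000211 = 10^(10 + 1) + 2·10^2 + 10 + 1; at 11: 11^(11 + 1) + 2·11^2 + 11 + 1 = 3138428376975; next = 3138428376974

3038428376763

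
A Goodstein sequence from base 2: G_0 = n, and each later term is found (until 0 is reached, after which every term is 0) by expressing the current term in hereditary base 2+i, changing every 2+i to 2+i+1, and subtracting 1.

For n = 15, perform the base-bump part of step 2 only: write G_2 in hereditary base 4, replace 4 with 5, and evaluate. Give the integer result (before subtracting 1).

18753

G_0=15  [base 2] 2^(2 + 1) + 2^2 + 2 + 1  →[2↦3]→  3^(3 + 1) + 3^3 + 3 + 1 = 112  −1 ⇒ G_1=111
G_1=111  [base 3] 3^(3 + 1) + 3^3 + 3  →[3↦4]→  4^(4 + 1) + 4^4 + 4 = 1284  −1 ⇒ G_2=1283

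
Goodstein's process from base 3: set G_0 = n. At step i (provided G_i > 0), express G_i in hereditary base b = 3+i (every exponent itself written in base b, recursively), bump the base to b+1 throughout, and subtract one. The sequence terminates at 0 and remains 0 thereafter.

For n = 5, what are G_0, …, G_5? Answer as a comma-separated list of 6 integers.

[0] 5 ≡ 3 + 2 (base 3). Lift 4: 6. −1: 5.
[1] 5 ≡ 4 + 1 (base 4). Lift 5: 6. −1: 5.
[2] 5 ≡ 5 (base 5). Lift 6: 6. −1: 5.
[3] 5 ≡ 5 (base 6). Lift 7: 5. −1: 4.
[4] 4 ≡ 4 (base 7). Lift 8: 4. −1: 3.

5, 5, 5, 5, 4, 3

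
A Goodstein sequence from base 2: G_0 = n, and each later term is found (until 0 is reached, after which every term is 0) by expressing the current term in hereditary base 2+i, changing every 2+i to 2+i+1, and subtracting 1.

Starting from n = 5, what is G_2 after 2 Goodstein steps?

G_0=5  [base 2] 2^2 + 1  →[2↦3]→  3^3 + 1 = 28  −1 ⇒ G_1=27
G_1=27  [base 3] 3^3  →[3↦4]→  4^4 = 256  −1 ⇒ G_2=255

255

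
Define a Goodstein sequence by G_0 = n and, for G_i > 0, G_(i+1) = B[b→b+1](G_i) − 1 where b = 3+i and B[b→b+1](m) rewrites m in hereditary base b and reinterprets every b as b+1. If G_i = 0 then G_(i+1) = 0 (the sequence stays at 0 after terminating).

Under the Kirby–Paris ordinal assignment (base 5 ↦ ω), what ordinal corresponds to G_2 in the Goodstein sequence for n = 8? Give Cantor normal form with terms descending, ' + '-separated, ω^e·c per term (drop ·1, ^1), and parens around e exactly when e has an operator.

base 3: 8 = 2·3 + 2; at 4: 2·4 + 2 = 10; next = 9
base 4: 9 = 2·4 + 1; at 5: 2·5 + 1 = 11; next = 10

ω·2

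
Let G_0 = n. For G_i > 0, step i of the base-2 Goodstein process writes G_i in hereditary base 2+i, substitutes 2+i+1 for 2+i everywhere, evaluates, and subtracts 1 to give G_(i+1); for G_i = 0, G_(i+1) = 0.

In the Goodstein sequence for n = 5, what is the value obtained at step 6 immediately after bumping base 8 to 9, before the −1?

2455

base 2: 5 = 2^2 + 1; at 3: 3^3 + 1 = 28; next = 27
base 3: 27 = 3^3; at 4: 4^4 = 256; next = 255
base 4: 255 = 3·4^3 + 3·4^2 + 3·4 + 3; at 5: 3·5^3 + 3·5^2 + 3·5 + 3 = 468; next = 467
base 5: 467 = 3·5^3 + 3·5^2 + 3·5 + 2; at 6: 3·6^3 + 3·6^2 + 3·6 + 2 = 776; next = 775
base 6: 775 = 3·6^3 + 3·6^2 + 3·6 + 1; at 7: 3·7^3 + 3·7^2 + 3·7 + 1 = 1198; next = 1197
base 7: 1197 = 3·7^3 + 3·7^2 + 3·7; at 8: 3·8^3 + 3·8^2 + 3·8 = 1752; next = 1751
base 8: 1751 = 3·8^3 + 3·8^2 + 2·8 + 7; at 9: 3·9^3 + 3·9^2 + 2·9 + 7 = 2455; next = 2454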